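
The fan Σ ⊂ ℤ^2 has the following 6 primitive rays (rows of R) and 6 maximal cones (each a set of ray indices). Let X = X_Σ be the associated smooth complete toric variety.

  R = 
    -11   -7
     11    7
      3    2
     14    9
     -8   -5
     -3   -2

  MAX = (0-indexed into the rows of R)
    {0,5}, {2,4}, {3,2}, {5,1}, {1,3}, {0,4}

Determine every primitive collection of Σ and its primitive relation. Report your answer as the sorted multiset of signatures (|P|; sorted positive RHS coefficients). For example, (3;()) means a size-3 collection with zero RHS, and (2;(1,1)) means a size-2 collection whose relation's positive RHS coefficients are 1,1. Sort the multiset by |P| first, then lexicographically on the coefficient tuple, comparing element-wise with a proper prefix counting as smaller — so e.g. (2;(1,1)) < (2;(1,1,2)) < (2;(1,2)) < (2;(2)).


The 9 primitive collections of Σ (r=6, n=2):

  P={0,1}:  v_{0} + v_{1} = 0  ⟹  sig = (2;())
  P={2,5}:  v_{2} + v_{5} = 0  ⟹  sig = (2;())
  P={0,2}:  v_{0} + v_{2} = v_{4}  ⟹  sig = (2;(1))
  P={0,3}:  v_{0} + v_{3} = v_{2}  ⟹  sig = (2;(1))
  P={1,2}:  v_{1} + v_{2} = v_{3}  ⟹  sig = (2;(1))
  P={1,4}:  v_{1} + v_{4} = v_{2}  ⟹  sig = (2;(1))
  P={3,5}:  v_{3} + v_{5} = v_{1}  ⟹  sig = (2;(1))
  P={4,5}:  v_{4} + v_{5} = v_{0}  ⟹  sig = (2;(1))
  P={3,4}:  v_{3} + v_{4} = 2·v_{2}  ⟹  sig = (2;(2))

so the primitive-relation signature multiset is
[(2;()), (2;()), (2;(1)), (2;(1)), (2;(1)), (2;(1)), (2;(1)), (2;(1)), (2;(2))]


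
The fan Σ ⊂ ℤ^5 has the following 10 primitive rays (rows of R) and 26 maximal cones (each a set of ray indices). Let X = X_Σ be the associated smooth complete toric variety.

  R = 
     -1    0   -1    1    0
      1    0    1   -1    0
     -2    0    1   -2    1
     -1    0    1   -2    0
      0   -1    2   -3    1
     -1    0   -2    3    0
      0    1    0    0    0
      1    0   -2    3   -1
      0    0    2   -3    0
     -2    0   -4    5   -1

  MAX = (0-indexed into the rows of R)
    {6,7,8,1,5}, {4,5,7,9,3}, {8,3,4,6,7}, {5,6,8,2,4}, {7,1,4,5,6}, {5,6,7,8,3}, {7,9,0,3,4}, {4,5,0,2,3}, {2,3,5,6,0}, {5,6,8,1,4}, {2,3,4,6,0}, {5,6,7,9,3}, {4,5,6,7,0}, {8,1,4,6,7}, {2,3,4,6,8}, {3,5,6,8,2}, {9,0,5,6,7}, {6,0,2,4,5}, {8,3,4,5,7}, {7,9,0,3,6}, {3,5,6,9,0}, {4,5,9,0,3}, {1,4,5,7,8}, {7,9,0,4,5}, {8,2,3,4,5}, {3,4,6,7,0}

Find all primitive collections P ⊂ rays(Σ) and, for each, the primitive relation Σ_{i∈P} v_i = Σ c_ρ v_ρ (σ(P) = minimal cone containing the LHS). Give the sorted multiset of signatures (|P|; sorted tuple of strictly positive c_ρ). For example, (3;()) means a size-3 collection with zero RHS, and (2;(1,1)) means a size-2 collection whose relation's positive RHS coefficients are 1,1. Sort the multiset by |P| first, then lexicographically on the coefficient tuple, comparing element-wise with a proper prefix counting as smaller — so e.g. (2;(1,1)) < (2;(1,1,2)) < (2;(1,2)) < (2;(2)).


Minimal non-faces — 12 found among 10 rays, 26 max cones:

  {0,1}:  v_{0} + v_{1} = 0  ⇒ sig = (2;())
  {0,8}:  v_{0} + v_{8} = v_{3}  ⇒ sig = (2;(1))
  {1,3}:  v_{1} + v_{3} = v_{8}  ⇒ sig = (2;(1))
  {2,7}:  v_{2} + v_{7} = v_{0}  ⇒ sig = (2;(1))
  {1,9}:  v_{1} + v_{9} = v_{3} + v_{5} + v_{7}  ⇒ sig = (2;(1,1,1))
  {1,2}:  v_{1} + v_{2} = v_{4} + v_{5} + v_{6} + v_{8}  ⇒ sig = (2;(1,1,1,1))
  {2,9}:  v_{2} + v_{9} = 2·v_{0} + v_{3} + v_{5}  ⇒ sig = (2;(1,1,2))
  {8,9}:  v_{8} + v_{9} = 2·v_{3} + v_{5} + v_{7}  ⇒ sig = (2;(1,1,2))
  {4,6,9}:  v_{4} + v_{6} + v_{9} = 2·v_{0}  ⇒ sig = (3;(2))
  {0,3,5,7}:  v_{0} + v_{3} + v_{5} + v_{7} = v_{9}  ⇒ sig = (4;(1))
  {3,4,5,6}:  v_{3} + v_{4} + v_{5} + v_{6} = v_{2}  ⇒ sig = (4;(1))
  {4,5,6,7,8}:  v_{4} + v_{5} + v_{6} + v_{7} + v_{8} = 0  ⇒ sig = (5;())

Sorted signature multiset PRS(X):
    |P|=2: 8 collections, coeffs (), (1), (1), (1), (1,1,1), (1,1,1,1), (1,1,2), (1,1,2)
    |P|=3: 1 collection, coeffs (2)
    |P|=4: 2 collections, coeffs (1), (1)
    |P|=5: 1 collection, coeffs ()


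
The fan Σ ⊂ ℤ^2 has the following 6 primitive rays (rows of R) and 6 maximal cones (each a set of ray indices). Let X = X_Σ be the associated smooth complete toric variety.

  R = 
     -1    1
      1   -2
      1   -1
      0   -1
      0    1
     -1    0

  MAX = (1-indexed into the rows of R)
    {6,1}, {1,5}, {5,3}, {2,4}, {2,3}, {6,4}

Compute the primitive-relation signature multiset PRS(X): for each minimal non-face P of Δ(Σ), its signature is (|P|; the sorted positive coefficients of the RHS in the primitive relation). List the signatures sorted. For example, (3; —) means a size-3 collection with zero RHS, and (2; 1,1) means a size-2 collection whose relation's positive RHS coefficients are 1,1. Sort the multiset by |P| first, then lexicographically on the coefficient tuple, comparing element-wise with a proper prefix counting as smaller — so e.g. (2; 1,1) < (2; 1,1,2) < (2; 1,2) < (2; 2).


|primitive collections| = 9. Relations:

  • {1,3}:  v_{1} + v_{3} = 0  ⟹  sig = (2; —)
  • {4,5}:  v_{4} + v_{5} = 0  ⟹  sig = (2; —)
  • {1,2}:  v_{1} + v_{2} = v_{4}  ⟹  sig = (2; 1)
  • {1,4}:  v_{1} + v_{4} = v_{6}  ⟹  sig = (2; 1)
  • {2,5}:  v_{2} + v_{5} = v_{3}  ⟹  sig = (2; 1)
  • {3,4}:  v_{3} + v_{4} = v_{2}  ⟹  sig = (2; 1)
  • {3,6}:  v_{3} + v_{6} = v_{4}  ⟹  sig = (2; 1)
  • {5,6}:  v_{5} + v_{6} = v_{1}  ⟹  sig = (2; 1)
  • {2,6}:  v_{2} + v_{6} = 2·v_{4}  ⟹  sig = (2; 2)

Hence PRS(X_Σ) =
    |P|=2: 9 collections, coeffs (), (), (1), (1), (1), (1), (1), (1), (2)


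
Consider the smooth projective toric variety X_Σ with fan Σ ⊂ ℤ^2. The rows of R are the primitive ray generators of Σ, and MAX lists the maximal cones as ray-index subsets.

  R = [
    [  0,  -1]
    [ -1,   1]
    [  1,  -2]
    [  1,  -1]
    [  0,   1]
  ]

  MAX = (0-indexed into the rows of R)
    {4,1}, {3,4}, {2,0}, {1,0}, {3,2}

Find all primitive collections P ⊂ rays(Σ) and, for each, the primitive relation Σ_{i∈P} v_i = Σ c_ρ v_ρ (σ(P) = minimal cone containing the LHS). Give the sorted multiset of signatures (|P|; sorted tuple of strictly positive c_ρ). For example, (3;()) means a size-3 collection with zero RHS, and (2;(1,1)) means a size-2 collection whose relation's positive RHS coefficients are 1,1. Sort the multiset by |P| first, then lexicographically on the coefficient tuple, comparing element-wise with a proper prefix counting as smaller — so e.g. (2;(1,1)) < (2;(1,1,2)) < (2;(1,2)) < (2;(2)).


Minimal non-faces — 5 found among 5 rays, 5 max cones:

  P={0,4}:  v_{0} + v_{4} = 0  ⇒ sig = (2;())
  P={1,3}:  v_{1} + v_{3} = 0  ⇒ sig = (2;())
  P={0,3}:  v_{0} + v_{3} = v_{2}  ⇒ sig = (2;(1))
  P={1,2}:  v_{1} + v_{2} = v_{0}  ⇒ sig = (2;(1))
  P={2,4}:  v_{2} + v_{4} = v_{3}  ⇒ sig = (2;(1))

Signatures (|P|; sorted positive RHS coefficients), sorted:
[(2;()), (2;()), (2;(1)), (2;(1)), (2;(1))]


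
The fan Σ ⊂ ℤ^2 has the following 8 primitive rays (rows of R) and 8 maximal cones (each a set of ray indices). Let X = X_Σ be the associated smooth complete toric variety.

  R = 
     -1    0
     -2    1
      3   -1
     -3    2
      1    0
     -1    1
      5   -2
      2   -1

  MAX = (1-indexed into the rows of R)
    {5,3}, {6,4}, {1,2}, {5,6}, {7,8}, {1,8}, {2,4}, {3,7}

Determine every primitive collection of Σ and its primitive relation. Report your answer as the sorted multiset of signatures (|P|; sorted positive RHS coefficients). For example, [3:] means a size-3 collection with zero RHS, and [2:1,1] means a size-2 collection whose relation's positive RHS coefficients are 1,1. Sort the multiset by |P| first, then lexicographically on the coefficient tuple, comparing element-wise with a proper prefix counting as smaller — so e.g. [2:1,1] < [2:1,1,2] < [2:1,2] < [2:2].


Δ(Σ) — 8 vertices, 20 min non-faces:

  {1,5}:  v_{1} + v_{5} = 0 ; sig = [2:]
  {2,8}:  v_{2} + v_{8} = 0 ; sig = [2:]
  {1,3}:  v_{1} + v_{3} = v_{8} ; sig = [2:1]
  {1,6}:  v_{1} + v_{6} = v_{2} ; sig = [2:1]
  {2,3}:  v_{2} + v_{3} = v_{5} ; sig = [2:1]
  {2,5}:  v_{2} + v_{5} = v_{6} ; sig = [2:1]
  {2,6}:  v_{2} + v_{6} = v_{4} ; sig = [2:1]
  {2,7}:  v_{2} + v_{7} = v_{3} ; sig = [2:1]
  {3,8}:  v_{3} + v_{8} = v_{7} ; sig = [2:1]
  {4,8}:  v_{4} + v_{8} = v_{6} ; sig = [2:1]
  {5,8}:  v_{5} + v_{8} = v_{3} ; sig = [2:1]
  {6,8}:  v_{6} + v_{8} = v_{5} ; sig = [2:1]
  {3,4}:  v_{3} + v_{4} = v_{5} + v_{6} ; sig = [2:1,1]
  {6,7}:  v_{6} + v_{7} = v_{3} + v_{5} ; sig = [2:1,1]
  {1,4}:  v_{1} + v_{4} = 2·v_{2} ; sig = [2:2]
  {1,7}:  v_{1} + v_{7} = 2·v_{8} ; sig = [2:2]
  {3,6}:  v_{3} + v_{6} = 2·v_{5} ; sig = [2:2]
  {4,5}:  v_{4} + v_{5} = 2·v_{6} ; sig = [2:2]
  {4,7}:  v_{4} + v_{7} = 2·v_{5} ; sig = [2:2]
  {5,7}:  v_{5} + v_{7} = 2·v_{3} ; sig = [2:2]

Hence PRS(X_Σ) =
    |P|=2: 20 collections, coeffs (), (), (1), (1), (1), (1), (1), (1), (1), (1), (1), (1), (1,1), (1,1), (2), (2), (2), (2), (2), (2)


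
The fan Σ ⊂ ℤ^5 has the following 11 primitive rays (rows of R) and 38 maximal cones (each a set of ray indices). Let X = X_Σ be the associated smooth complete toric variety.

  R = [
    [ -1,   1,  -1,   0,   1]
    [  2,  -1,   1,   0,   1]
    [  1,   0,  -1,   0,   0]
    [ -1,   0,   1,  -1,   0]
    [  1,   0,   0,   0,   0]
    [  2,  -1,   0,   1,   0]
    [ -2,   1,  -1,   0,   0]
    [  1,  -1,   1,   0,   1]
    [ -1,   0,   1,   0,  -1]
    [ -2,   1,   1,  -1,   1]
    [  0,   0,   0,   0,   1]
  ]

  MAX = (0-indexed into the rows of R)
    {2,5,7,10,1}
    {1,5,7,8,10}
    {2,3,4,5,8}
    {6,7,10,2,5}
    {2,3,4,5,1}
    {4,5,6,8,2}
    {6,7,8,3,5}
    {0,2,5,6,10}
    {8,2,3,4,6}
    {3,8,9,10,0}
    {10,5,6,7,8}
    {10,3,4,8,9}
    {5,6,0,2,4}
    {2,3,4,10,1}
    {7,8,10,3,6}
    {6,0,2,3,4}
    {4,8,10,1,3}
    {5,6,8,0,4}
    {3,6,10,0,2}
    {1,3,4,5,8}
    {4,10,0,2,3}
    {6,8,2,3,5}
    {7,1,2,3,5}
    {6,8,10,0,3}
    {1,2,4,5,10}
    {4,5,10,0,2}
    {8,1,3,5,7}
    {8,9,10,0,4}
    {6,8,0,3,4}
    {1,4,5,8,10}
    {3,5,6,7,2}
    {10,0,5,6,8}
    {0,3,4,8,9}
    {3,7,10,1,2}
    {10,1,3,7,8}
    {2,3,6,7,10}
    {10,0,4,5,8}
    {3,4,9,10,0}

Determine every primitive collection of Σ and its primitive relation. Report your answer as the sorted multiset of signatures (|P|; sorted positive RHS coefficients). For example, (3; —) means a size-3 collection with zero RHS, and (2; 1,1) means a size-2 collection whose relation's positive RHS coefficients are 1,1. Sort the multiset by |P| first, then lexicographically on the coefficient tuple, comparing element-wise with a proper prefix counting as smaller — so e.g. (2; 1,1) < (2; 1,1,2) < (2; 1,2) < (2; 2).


Minimal non-faces — 18 found among 11 rays, 38 max cones:

  P={1,6}:  v_{1} + v_{6} = v_{10} — sig = (2; 1)
  P={4,7}:  v_{4} + v_{7} = v_{1} — sig = (2; 1)
  P={2,9}:  v_{2} + v_{9} = v_{0} + v_{3} + v_{4} — sig = (2; 1,1,1)
  P={7,9}:  v_{7} + v_{9} = v_{3} + v_{4} + v_{8} + 3·v_{10} — sig = (2; 1,1,1,3)
  P={5,9}:  v_{5} + v_{9} = v_{4} + v_{8} + 2·v_{10} — sig = (2; 1,1,2)
  P={6,9}:  v_{6} + v_{9} = 2·v_{0} + v_{3} + v_{8} — sig = (2; 1,1,2)
  P={1,9}:  v_{1} + v_{9} = v_{3} + 2·v_{4} + v_{8} + 3·v_{10} — sig = (2; 1,1,2,3)
  P={0,1}:  v_{0} + v_{1} = v_{4} + 2·v_{10} — sig = (2; 1,2)
  P={0,7}:  v_{0} + v_{7} = 2·v_{10} — sig = (2; 2)
  P={2,8,10}:  v_{2} + v_{8} + v_{10} = 0 — sig = (3; —)
  P={0,3,5}:  v_{0} + v_{3} + v_{5} = v_{10} — sig = (3; 1)
  P={3,5,10}:  v_{3} + v_{5} + v_{10} = v_{7} — sig = (3; 1)
  P={4,6,10}:  v_{4} + v_{6} + v_{10} = v_{0} — sig = (3; 1)
  P={0,2,8}:  v_{0} + v_{2} + v_{8} = v_{4} + v_{6} — sig = (3; 1,1)
  P={2,7,8}:  v_{2} + v_{7} + v_{8} = v_{3} + v_{5} — sig = (3; 1,1)
  P={1,2,8}:  v_{1} + v_{2} + v_{8} = v_{3} + v_{4} + v_{5} — sig = (3; 1,1,1)
  P={3,4,5,6}:  v_{3} + v_{4} + v_{5} + v_{6} = 0 — sig = (4; —)
  P={0,3,4,8,10}:  v_{0} + v_{3} + v_{4} + v_{8} + v_{10} = v_{9} — sig = (5; 1)

Sorted signature multiset PRS(X):
    (2; 1)
    (2; 1)
    (2; 1,1,1)
    (2; 1,1,1,3)
    (2; 1,1,2)
    (2; 1,1,2)
    (2; 1,1,2,3)
    (2; 1,2)
    (2; 2)
    (3; —)
    (3; 1)
    (3; 1)
    (3; 1)
    (3; 1,1)
    (3; 1,1)
    (3; 1,1,1)
    (4; —)
    (5; 1)


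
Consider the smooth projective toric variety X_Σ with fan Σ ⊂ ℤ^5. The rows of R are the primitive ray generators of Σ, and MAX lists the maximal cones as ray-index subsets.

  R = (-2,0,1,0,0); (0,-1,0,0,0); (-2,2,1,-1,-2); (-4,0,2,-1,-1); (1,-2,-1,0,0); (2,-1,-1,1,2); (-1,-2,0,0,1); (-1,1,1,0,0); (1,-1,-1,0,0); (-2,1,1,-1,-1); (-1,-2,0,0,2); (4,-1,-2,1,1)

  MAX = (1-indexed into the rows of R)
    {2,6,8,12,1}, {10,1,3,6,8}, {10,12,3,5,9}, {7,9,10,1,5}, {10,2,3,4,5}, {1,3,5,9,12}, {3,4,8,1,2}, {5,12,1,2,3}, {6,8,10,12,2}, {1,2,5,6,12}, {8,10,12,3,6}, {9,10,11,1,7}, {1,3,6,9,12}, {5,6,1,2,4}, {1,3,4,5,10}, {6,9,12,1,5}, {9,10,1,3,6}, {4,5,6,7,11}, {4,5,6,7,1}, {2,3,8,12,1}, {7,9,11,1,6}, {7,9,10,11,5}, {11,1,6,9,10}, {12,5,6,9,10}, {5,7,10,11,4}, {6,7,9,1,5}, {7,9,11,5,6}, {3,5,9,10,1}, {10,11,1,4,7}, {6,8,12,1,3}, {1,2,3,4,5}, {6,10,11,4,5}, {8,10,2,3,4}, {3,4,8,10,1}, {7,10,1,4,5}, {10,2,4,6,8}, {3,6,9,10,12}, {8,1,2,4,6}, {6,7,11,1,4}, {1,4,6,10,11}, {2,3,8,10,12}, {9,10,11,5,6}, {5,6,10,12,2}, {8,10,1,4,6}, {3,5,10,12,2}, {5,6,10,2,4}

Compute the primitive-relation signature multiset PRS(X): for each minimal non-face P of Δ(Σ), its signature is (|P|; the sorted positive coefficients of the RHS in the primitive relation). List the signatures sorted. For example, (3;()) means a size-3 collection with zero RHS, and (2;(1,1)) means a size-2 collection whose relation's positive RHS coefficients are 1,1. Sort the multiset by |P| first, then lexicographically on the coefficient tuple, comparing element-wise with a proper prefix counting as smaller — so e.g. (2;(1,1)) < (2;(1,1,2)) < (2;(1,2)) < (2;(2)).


|primitive collections| = 21. Relations:

  P={8,9}:  v_{8} + v_{9} = 0  so sig = (2;())
  P={2,9}:  v_{2} + v_{9} = v_{5}  so sig = (2;(1))
  P={4,12}:  v_{4} + v_{12} = v_{2}  so sig = (2;(1))
  P={5,8}:  v_{5} + v_{8} = v_{2}  so sig = (2;(1))
  P={7,8}:  v_{7} + v_{8} = v_{4} + v_{6}  so sig = (2;(1,1))
  P={7,12}:  v_{7} + v_{12} = v_{5} + v_{6}  so sig = (2;(1,1))
  P={2,7}:  v_{2} + v_{7} = v_{4} + v_{5} + v_{6}  so sig = (2;(1,1,1))
  P={3,7}:  v_{3} + v_{7} = v_{1} + v_{9} + v_{10}  so sig = (2;(1,1,1))
  P={4,9}:  v_{4} + v_{9} = v_{1} + v_{5} + v_{10}  so sig = (2;(1,1,1))
  P={2,11}:  v_{2} + v_{11} = v_{4} + v_{5} + 2·v_{6} + v_{10}  so sig = (2;(1,1,1,2))
  P={3,11}:  v_{3} + v_{11} = v_{1} + v_{6} + v_{9} + 2·v_{10}  so sig = (2;(1,1,1,2))
  P={8,11}:  v_{8} + v_{11} = v_{4} + 2·v_{6} + v_{10}  so sig = (2;(1,1,2))
  P={11,12}:  v_{11} + v_{12} = v_{5} + 2·v_{6} + v_{10}  so sig = (2;(1,1,2))
  P={1,10,12}:  v_{1} + v_{10} + v_{12} = 0  so sig = (3;())
  P={2,3,6}:  v_{2} + v_{3} + v_{6} = 0  so sig = (3;())
  P={1,2,10}:  v_{1} + v_{2} + v_{10} = v_{4}  so sig = (3;(1))
  P={3,5,6}:  v_{3} + v_{5} + v_{6} = v_{9}  so sig = (3;(1))
  P={6,7,10}:  v_{6} + v_{7} + v_{10} = v_{11}  so sig = (3;(1))
  P={3,4,6}:  v_{3} + v_{4} + v_{6} = v_{1} + v_{10}  so sig = (3;(1,1))
  P={1,5,11}:  v_{1} + v_{5} + v_{11} = 2·v_{7}  so sig = (3;(2))
  P={1,5,6,10}:  v_{1} + v_{5} + v_{6} + v_{10} = v_{7}  so sig = (4;(1))

so the primitive-relation signature multiset is
    (2;())
    (2;(1))
    (2;(1))
    (2;(1))
    (2;(1,1))
    (2;(1,1))
    (2;(1,1,1))
    (2;(1,1,1))
    (2;(1,1,1))
    (2;(1,1,1,2))
    (2;(1,1,1,2))
    (2;(1,1,2))
    (2;(1,1,2))
    (3;())
    (3;())
    (3;(1))
    (3;(1))
    (3;(1))
    (3;(1,1))
    (3;(2))
    (4;(1))


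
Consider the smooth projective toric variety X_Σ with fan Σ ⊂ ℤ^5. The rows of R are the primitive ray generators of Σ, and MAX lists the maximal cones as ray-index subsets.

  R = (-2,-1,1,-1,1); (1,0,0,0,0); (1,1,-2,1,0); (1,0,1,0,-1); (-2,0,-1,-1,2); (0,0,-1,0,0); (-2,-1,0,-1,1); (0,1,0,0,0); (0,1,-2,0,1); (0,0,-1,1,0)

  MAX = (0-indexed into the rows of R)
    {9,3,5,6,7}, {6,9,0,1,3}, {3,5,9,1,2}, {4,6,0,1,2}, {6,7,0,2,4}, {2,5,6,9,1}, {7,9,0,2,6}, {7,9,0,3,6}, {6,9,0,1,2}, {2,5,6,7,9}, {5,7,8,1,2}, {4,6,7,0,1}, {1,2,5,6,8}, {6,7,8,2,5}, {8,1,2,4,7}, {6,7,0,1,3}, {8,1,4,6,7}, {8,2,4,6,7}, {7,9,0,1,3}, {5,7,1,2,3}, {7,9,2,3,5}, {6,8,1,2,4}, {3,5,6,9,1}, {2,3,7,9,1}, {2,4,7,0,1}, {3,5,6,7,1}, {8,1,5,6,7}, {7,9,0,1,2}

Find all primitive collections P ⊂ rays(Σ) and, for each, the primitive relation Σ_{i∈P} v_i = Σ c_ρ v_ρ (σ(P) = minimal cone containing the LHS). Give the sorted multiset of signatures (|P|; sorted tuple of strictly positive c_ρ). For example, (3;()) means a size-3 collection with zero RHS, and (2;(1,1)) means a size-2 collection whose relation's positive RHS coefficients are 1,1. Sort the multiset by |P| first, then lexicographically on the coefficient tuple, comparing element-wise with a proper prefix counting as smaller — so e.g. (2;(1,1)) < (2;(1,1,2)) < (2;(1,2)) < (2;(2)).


The 12 primitive collections of Σ (r=10, n=5):

  P={0,5}:  v_{0} + v_{5} = v_{6} — sig = (2;(1))
  P={0,8}:  v_{0} + v_{8} = v_{4} — sig = (2;(1))
  P={4,5}:  v_{4} + v_{5} = v_{6} + v_{8} — sig = (2;(1,1))
  P={3,4}:  v_{3} + v_{4} = v_{1} + v_{6} + v_{7} — sig = (2;(1,1,1))
  P={3,8}:  v_{3} + v_{8} = v_{1} + v_{5} + v_{7} — sig = (2;(1,1,1))
  P={8,9}:  v_{8} + v_{9} = v_{0} + 2·v_{2} — sig = (2;(1,2))
  P={4,9}:  v_{4} + v_{9} = 2·v_{0} + 2·v_{2} — sig = (2;(2,2))
  P={0,2,3}:  v_{0} + v_{2} + v_{3} = 0 — sig = (3;())
  P={2,3,6}:  v_{2} + v_{3} + v_{6} = v_{5} — sig = (3;(1))
  P={1,2,6,7}:  v_{1} + v_{2} + v_{6} + v_{7} = v_{8} — sig = (4;(1))
  P={1,5,7,9}:  v_{1} + v_{5} + v_{7} + v_{9} = v_{2} — sig = (4;(1))
  P={1,6,7,9}:  v_{1} + v_{6} + v_{7} + v_{9} = v_{0} + v_{2} — sig = (4;(1,1))

Signatures (|P|; sorted positive RHS coefficients), sorted:
    |P|=2: 7 collections, coeffs (1), (1), (1,1), (1,1,1), (1,1,1), (1,2), (2,2)
    |P|=3: 2 collections, coeffs (), (1)
    |P|=4: 3 collections, coeffs (1), (1), (1,1)


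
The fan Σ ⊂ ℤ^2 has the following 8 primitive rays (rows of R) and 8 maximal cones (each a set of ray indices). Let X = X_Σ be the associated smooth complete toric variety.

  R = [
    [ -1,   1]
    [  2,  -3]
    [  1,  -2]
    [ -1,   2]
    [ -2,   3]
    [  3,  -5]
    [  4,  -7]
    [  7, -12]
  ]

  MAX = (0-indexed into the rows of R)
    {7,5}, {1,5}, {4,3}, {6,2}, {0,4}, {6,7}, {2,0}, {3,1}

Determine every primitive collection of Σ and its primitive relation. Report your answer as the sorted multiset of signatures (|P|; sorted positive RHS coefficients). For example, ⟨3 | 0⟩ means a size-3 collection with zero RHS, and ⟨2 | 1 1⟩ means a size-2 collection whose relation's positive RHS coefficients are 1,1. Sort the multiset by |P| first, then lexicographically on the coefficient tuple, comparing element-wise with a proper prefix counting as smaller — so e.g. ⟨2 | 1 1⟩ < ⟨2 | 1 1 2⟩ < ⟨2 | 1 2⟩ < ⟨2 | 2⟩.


|primitive collections| = 20. Relations:

  {1,4}:  v_{1} + v_{4} = 0  so sig = ⟨2 | 0⟩
  {2,3}:  v_{2} + v_{3} = 0  so sig = ⟨2 | 0⟩
  {0,1}:  v_{0} + v_{1} = v_{2}  so sig = ⟨2 | 1⟩
  {0,3}:  v_{0} + v_{3} = v_{4}  so sig = ⟨2 | 1⟩
  {1,2}:  v_{1} + v_{2} = v_{5}  so sig = ⟨2 | 1⟩
  {2,4}:  v_{2} + v_{4} = v_{0}  so sig = ⟨2 | 1⟩
  {2,5}:  v_{2} + v_{5} = v_{6}  so sig = ⟨2 | 1⟩
  {3,5}:  v_{3} + v_{5} = v_{1}  so sig = ⟨2 | 1⟩
  {3,6}:  v_{3} + v_{6} = v_{5}  so sig = ⟨2 | 1⟩
  {4,5}:  v_{4} + v_{5} = v_{2}  so sig = ⟨2 | 1⟩
  {5,6}:  v_{5} + v_{6} = v_{7}  so sig = ⟨2 | 1⟩
  {4,7}:  v_{4} + v_{7} = v_{2} + v_{6}  so sig = ⟨2 | 1 1⟩
  {0,7}:  v_{0} + v_{7} = 2·v_{2} + v_{6}  so sig = ⟨2 | 1 2⟩
  {0,5}:  v_{0} + v_{5} = 2·v_{2}  so sig = ⟨2 | 2⟩
  {1,6}:  v_{1} + v_{6} = 2·v_{5}  so sig = ⟨2 | 2⟩
  {2,7}:  v_{2} + v_{7} = 2·v_{6}  so sig = ⟨2 | 2⟩
  {3,7}:  v_{3} + v_{7} = 2·v_{5}  so sig = ⟨2 | 2⟩
  {4,6}:  v_{4} + v_{6} = 2·v_{2}  so sig = ⟨2 | 2⟩
  {0,6}:  v_{0} + v_{6} = 3·v_{2}  so sig = ⟨2 | 3⟩
  {1,7}:  v_{1} + v_{7} = 3·v_{5}  so sig = ⟨2 | 3⟩

so the primitive-relation signature multiset is
{ ⟨2 | 0⟩ ×2,  ⟨2 | 1⟩ ×9,  ⟨2 | 1 1⟩,  ⟨2 | 1 2⟩,  ⟨2 | 2⟩ ×5,  ⟨2 | 3⟩ ×2 }


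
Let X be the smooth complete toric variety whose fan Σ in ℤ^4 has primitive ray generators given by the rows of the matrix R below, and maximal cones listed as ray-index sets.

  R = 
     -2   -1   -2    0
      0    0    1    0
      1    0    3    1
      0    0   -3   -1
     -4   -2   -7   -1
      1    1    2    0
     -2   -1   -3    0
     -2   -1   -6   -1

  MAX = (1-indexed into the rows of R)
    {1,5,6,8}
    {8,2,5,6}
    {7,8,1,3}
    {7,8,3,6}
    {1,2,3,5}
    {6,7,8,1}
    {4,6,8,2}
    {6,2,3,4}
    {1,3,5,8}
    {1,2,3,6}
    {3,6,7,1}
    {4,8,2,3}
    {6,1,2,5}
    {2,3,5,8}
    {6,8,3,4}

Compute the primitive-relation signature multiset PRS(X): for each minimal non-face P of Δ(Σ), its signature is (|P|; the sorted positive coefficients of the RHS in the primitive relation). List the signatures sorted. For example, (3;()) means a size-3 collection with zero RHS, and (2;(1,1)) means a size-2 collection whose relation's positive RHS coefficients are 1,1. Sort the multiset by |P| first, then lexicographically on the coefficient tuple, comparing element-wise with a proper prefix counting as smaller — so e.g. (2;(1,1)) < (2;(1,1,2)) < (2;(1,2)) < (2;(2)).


9 collections generate NE(X_Σ); each relation:

  {2,7}:  v_{2} + v_{7} = v_{1}  ⟹  sig = (2;(1))
  {4,7}:  v_{4} + v_{7} = v_{8}  ⟹  sig = (2;(1))
  {1,4}:  v_{1} + v_{4} = v_{2} + v_{8}  ⟹  sig = (2;(1,1))
  {5,7}:  v_{5} + v_{7} = 2·v_{1} + v_{8}  ⟹  sig = (2;(1,2))
  {4,5}:  v_{4} + v_{5} = 2·v_{2} + 2·v_{8}  ⟹  sig = (2;(2,2))
  {1,2,8}:  v_{1} + v_{2} + v_{8} = v_{5}  ⟹  sig = (3;(1))
  {3,5,6}:  v_{3} + v_{5} + v_{6} = v_{1}  ⟹  sig = (3;(1))
  {2,3,6,8}:  v_{2} + v_{3} + v_{6} + v_{8} = 0  ⟹  sig = (4;())
  {1,3,6,8}:  v_{1} + v_{3} + v_{6} + v_{8} = v_{7}  ⟹  sig = (4;(1))

Signatures (|P|; sorted positive RHS coefficients), sorted:
[(2;(1)), (2;(1)), (2;(1,1)), (2;(1,2)), (2;(2,2)), (3;(1)), (3;(1)), (4;()), (4;(1))]


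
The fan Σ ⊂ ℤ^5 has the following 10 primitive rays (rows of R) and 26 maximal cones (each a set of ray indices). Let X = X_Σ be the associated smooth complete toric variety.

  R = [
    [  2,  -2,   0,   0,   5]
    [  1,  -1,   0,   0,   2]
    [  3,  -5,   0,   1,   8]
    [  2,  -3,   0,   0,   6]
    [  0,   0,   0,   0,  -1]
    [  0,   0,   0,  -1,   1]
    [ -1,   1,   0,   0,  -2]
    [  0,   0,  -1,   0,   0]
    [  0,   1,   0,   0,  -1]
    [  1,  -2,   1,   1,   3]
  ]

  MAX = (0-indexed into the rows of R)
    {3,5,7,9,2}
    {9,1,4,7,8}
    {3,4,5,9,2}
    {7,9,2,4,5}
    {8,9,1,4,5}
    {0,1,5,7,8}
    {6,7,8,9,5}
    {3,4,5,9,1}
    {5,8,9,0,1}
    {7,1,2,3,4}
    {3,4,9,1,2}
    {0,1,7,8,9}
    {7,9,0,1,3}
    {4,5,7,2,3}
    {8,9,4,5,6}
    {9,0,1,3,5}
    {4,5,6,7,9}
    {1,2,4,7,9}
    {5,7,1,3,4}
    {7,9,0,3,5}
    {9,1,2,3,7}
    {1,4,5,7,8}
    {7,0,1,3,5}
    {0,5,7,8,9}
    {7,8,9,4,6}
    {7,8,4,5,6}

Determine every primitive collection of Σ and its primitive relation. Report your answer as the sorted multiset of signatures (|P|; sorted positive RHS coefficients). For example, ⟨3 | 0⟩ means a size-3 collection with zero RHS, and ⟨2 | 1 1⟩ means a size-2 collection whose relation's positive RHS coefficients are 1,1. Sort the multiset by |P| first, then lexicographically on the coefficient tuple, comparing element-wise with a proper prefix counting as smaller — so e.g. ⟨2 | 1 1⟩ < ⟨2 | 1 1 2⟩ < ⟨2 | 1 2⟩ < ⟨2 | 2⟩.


12 minimal non-faces of Δ(Σ) (on 10 rays):

  • {1,6}:  v_{1} + v_{6} = 0  →  sig = ⟨2 | 0⟩
  • {3,8}:  v_{3} + v_{8} = v_{0}  →  sig = ⟨2 | 1⟩
  • {3,6}:  v_{3} + v_{6} = v_{5} + v_{7} + v_{9}  →  sig = ⟨2 | 1 1 1⟩
  • {0,6}:  v_{0} + v_{6} = v_{5} + v_{7} + v_{8} + v_{9}  →  sig = ⟨2 | 1 1 1 1⟩
  • {0,2}:  v_{0} + v_{2} = 2·v_{1} + v_{3} + v_{7} + v_{9}  →  sig = ⟨2 | 1 1 1 2⟩
  • {2,8}:  v_{2} + v_{8} = 2·v_{1} + v_{7} + v_{9}  →  sig = ⟨2 | 1 1 2⟩
  • {2,6}:  v_{2} + v_{6} = v_{4} + v_{5} + 2·v_{7} + 2·v_{9}  →  sig = ⟨2 | 1 1 2 2⟩
  • {0,4}:  v_{0} + v_{4} = 2·v_{1}  →  sig = ⟨2 | 2⟩
  • {1,2,5}:  v_{1} + v_{2} + v_{5} = 2·v_{3} + v_{4}  →  sig = ⟨3 | 1 2⟩
  • {1,5,7,9}:  v_{1} + v_{5} + v_{7} + v_{9} = v_{3}  →  sig = ⟨4 | 1⟩
  • {3,4,7,9}:  v_{3} + v_{4} + v_{7} + v_{9} = v_{2}  →  sig = ⟨4 | 1⟩
  • {4,5,7,8,9}:  v_{4} + v_{5} + v_{7} + v_{8} + v_{9} = v_{1}  →  sig = ⟨5 | 1⟩

Signatures (|P|; sorted positive RHS coefficients), sorted:
{ ⟨2 | 0⟩,  ⟨2 | 1⟩,  ⟨2 | 1 1 1⟩,  ⟨2 | 1 1 1 1⟩,  ⟨2 | 1 1 1 2⟩,  ⟨2 | 1 1 2⟩,  ⟨2 | 1 1 2 2⟩,  ⟨2 | 2⟩,  ⟨3 | 1 2⟩,  ⟨4 | 1⟩ ×2,  ⟨5 | 1⟩ }


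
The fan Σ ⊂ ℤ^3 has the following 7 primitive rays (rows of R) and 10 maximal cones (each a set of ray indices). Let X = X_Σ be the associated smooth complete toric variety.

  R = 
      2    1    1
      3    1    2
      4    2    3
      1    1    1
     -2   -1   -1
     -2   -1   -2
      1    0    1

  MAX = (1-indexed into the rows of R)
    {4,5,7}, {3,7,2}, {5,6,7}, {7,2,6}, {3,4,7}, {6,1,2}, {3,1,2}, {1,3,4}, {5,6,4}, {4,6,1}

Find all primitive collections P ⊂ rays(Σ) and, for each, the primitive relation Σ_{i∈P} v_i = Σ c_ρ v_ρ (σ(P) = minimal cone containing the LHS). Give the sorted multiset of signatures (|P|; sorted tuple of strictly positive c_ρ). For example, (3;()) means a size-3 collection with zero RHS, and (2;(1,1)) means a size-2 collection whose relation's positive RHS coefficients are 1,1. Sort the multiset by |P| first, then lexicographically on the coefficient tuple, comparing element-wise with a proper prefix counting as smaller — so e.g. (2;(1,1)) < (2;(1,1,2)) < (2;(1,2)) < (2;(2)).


Δ(Σ) — 7 vertices, 7 min non-faces:

  {1,5}:  v_{1} + v_{5} = 0  ⟹  sig = (2;())
  {1,7}:  v_{1} + v_{7} = v_{2}  ⟹  sig = (2;(1))
  {2,4}:  v_{2} + v_{4} = v_{3}  ⟹  sig = (2;(1))
  {2,5}:  v_{2} + v_{5} = v_{7}  ⟹  sig = (2;(1))
  {3,6}:  v_{3} + v_{6} = v_{1}  ⟹  sig = (2;(1))
  {3,5}:  v_{3} + v_{5} = v_{4} + v_{7}  ⟹  sig = (2;(1,1))
  {4,6,7}:  v_{4} + v_{6} + v_{7} = 0  ⟹  sig = (3;())

Hence PRS(X_Σ) =
    |P|=2: 6 collections, coeffs (), (1), (1), (1), (1), (1,1)
    |P|=3: 1 collection, coeffs ()


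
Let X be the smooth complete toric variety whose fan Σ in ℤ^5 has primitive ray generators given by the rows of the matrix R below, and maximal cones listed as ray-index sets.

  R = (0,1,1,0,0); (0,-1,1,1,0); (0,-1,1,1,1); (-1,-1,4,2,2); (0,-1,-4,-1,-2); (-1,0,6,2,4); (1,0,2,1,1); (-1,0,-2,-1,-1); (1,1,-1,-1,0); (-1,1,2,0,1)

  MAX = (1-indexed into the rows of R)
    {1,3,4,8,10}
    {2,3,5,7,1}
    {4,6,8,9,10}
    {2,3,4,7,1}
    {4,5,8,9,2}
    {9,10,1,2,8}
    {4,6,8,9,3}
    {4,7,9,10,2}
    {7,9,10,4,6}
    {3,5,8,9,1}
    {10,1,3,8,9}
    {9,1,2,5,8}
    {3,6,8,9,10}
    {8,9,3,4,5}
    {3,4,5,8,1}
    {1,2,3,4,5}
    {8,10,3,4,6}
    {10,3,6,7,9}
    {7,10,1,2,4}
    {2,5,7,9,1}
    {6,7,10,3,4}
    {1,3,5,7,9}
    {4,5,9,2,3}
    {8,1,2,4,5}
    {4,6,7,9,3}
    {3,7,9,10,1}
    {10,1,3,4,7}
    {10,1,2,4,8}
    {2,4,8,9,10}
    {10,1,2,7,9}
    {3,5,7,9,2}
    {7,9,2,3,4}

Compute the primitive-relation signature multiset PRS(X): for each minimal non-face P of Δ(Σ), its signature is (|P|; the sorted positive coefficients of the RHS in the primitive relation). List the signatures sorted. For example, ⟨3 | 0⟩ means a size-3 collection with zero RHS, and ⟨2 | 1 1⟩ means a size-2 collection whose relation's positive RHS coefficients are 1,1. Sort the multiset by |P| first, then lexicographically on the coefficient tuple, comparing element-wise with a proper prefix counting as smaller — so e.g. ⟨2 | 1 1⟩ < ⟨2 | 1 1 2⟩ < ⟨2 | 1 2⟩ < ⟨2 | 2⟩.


Minimal non-faces — 11 found among 10 rays, 32 max cones:

  P = {7,8}:  v_{7} + v_{8} = 0  ⟹  sig = ⟨2 | 0⟩
  P = {5,10}:  v_{5} + v_{10} = v_{8}  ⟹  sig = ⟨2 | 1⟩
  P = {5,6}:  v_{5} + v_{6} = v_{3} + v_{4} + v_{8} + v_{9}  ⟹  sig = ⟨2 | 1 1 1 1⟩
  P = {1,6}:  v_{1} + v_{6} = v_{3} + v_{7} + 2·v_{10}  ⟹  sig = ⟨2 | 1 1 2⟩
  P = {2,6}:  v_{2} + v_{6} = 2·v_{4} + v_{9}  ⟹  sig = ⟨2 | 1 2⟩
  P = {2,3,10}:  v_{2} + v_{3} + v_{10} = v_{4}  ⟹  sig = ⟨3 | 1⟩
  P = {1,4,9}:  v_{1} + v_{4} + v_{9} = v_{7} + v_{10}  ⟹  sig = ⟨3 | 1 1⟩
  P = {2,3,8}:  v_{2} + v_{3} + v_{8} = v_{4} + v_{5}  ⟹  sig = ⟨3 | 1 1⟩
  P = {4,5,7}:  v_{4} + v_{5} + v_{7} = v_{2} + v_{3}  ⟹  sig = ⟨3 | 1 1⟩
  P = {1,2,3,9}:  v_{1} + v_{2} + v_{3} + v_{9} = v_{7}  ⟹  sig = ⟨4 | 1⟩
  P = {3,4,9,10}:  v_{3} + v_{4} + v_{9} + v_{10} = v_{6}  ⟹  sig = ⟨4 | 1⟩

Sorted signature multiset PRS(X):
    |P|=2: 5 collections, coeffs (), (1), (1,1,1,1), (1,1,2), (1,2)
    |P|=3: 4 collections, coeffs (1), (1,1), (1,1), (1,1)
    |P|=4: 2 collections, coeffs (1), (1)


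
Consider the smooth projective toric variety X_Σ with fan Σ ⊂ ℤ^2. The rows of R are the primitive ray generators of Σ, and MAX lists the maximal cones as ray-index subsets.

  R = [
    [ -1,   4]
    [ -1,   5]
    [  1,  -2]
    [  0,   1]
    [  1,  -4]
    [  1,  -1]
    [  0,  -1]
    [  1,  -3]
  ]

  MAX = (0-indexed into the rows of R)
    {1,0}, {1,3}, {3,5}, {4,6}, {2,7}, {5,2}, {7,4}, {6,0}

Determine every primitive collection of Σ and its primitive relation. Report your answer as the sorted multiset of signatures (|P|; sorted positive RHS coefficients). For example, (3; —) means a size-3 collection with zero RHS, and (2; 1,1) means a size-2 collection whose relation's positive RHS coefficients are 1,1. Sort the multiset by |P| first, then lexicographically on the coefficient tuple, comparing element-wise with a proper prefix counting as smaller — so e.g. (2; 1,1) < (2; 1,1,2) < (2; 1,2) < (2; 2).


Primitive collections (20):

  • {0,4}:  v_{0} + v_{4} = 0  ⇒ sig = (2; —)
  • {3,6}:  v_{3} + v_{6} = 0  ⇒ sig = (2; —)
  • {0,3}:  v_{0} + v_{3} = v_{1}  ⇒ sig = (2; 1)
  • {0,7}:  v_{0} + v_{7} = v_{3}  ⇒ sig = (2; 1)
  • {1,4}:  v_{1} + v_{4} = v_{3}  ⇒ sig = (2; 1)
  • {1,6}:  v_{1} + v_{6} = v_{0}  ⇒ sig = (2; 1)
  • {2,3}:  v_{2} + v_{3} = v_{5}  ⇒ sig = (2; 1)
  • {2,6}:  v_{2} + v_{6} = v_{7}  ⇒ sig = (2; 1)
  • {3,4}:  v_{3} + v_{4} = v_{7}  ⇒ sig = (2; 1)
  • {3,7}:  v_{3} + v_{7} = v_{2}  ⇒ sig = (2; 1)
  • {5,6}:  v_{5} + v_{6} = v_{2}  ⇒ sig = (2; 1)
  • {6,7}:  v_{6} + v_{7} = v_{4}  ⇒ sig = (2; 1)
  • {4,5}:  v_{4} + v_{5} = v_{2} + v_{7}  ⇒ sig = (2; 1,1)
  • {0,2}:  v_{0} + v_{2} = 2·v_{3}  ⇒ sig = (2; 2)
  • {1,7}:  v_{1} + v_{7} = 2·v_{3}  ⇒ sig = (2; 2)
  • {2,4}:  v_{2} + v_{4} = 2·v_{7}  ⇒ sig = (2; 2)
  • {5,7}:  v_{5} + v_{7} = 2·v_{2}  ⇒ sig = (2; 2)
  • {0,5}:  v_{0} + v_{5} = 3·v_{3}  ⇒ sig = (2; 3)
  • {1,2}:  v_{1} + v_{2} = 3·v_{3}  ⇒ sig = (2; 3)
  • {1,5}:  v_{1} + v_{5} = 4·v_{3}  ⇒ sig = (2; 4)

Hence PRS(X_Σ) =
{ (2; —) ×2,  (2; 1) ×10,  (2; 1,1),  (2; 2) ×4,  (2; 3) ×2,  (2; 4) }


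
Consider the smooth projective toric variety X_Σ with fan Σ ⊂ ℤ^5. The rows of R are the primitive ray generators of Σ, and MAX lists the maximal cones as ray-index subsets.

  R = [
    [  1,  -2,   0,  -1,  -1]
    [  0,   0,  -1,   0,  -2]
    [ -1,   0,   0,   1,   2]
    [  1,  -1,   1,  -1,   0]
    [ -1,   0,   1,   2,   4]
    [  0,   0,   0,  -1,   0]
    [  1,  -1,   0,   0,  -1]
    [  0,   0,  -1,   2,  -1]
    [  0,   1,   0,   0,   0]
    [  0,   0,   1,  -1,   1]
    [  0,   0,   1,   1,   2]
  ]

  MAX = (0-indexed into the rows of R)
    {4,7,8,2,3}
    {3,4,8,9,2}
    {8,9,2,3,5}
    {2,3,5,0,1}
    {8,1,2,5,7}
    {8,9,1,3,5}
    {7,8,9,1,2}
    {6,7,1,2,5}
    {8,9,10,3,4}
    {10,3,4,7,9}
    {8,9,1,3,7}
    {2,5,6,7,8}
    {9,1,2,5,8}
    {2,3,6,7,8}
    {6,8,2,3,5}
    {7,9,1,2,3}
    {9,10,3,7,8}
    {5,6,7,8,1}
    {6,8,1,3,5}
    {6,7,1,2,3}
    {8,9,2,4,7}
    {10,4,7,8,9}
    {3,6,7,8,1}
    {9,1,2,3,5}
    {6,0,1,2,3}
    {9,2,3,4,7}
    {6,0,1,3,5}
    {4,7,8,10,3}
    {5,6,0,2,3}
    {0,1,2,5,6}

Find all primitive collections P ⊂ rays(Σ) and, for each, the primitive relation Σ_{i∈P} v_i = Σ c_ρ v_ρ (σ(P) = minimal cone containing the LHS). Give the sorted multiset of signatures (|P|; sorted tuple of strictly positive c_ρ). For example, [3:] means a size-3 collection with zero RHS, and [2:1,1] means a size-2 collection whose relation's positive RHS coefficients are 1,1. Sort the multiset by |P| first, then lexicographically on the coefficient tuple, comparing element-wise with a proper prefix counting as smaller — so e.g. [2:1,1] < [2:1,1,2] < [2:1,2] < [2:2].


20 minimal non-faces of Δ(Σ) (on 11 rays):

  P={2,10}:  v_{2} + v_{10} = v_{4}  →  sig = [2:1]
  P={6,9}:  v_{6} + v_{9} = v_{3}  →  sig = [2:1]
  P={0,8}:  v_{0} + v_{8} = v_{5} + v_{6}  →  sig = [2:1,1]
  P={1,10}:  v_{1} + v_{10} = v_{7} + v_{9}  →  sig = [2:1,1]
  P={0,10}:  v_{0} + v_{10} = v_{2} + v_{3} + v_{6}  →  sig = [2:1,1,1]
  P={1,4}:  v_{1} + v_{4} = v_{2} + v_{7} + v_{9}  →  sig = [2:1,1,1]
  P={5,10}:  v_{5} + v_{10} = v_{2} + v_{3} + v_{8}  →  sig = [2:1,1,1]
  P={0,9}:  v_{0} + v_{9} = v_{1} + v_{2} + 2·v_{3} + v_{5}  →  sig = [2:1,1,1,2]
  P={6,10}:  v_{6} + v_{10} = v_{2} + 2·v_{3} + v_{7} + v_{8}  →  sig = [2:1,1,1,2]
  P={0,4}:  v_{0} + v_{4} = 2·v_{2} + v_{3} + v_{6}  →  sig = [2:1,1,2]
  P={0,7}:  v_{0} + v_{7} = v_{1} + v_{2} + 2·v_{6}  →  sig = [2:1,1,2]
  P={4,5}:  v_{4} + v_{5} = 2·v_{2} + v_{3} + v_{8}  →  sig = [2:1,1,2]
  P={4,6}:  v_{4} + v_{6} = 2·v_{2} + 2·v_{3} + v_{7} + v_{8}  →  sig = [2:1,1,2,2]
  P={5,7,9}:  v_{5} + v_{7} + v_{9} = 0  →  sig = [3:]
  P={3,5,7}:  v_{3} + v_{5} + v_{7} = v_{6}  →  sig = [3:1]
  P={1,2,3,8}:  v_{1} + v_{2} + v_{3} + v_{8} = 0  →  sig = [4:]
  P={1,2,6,8}:  v_{1} + v_{2} + v_{6} + v_{8} = v_{5} + v_{7}  →  sig = [4:1,1]
  P={1,2,3,5,6}:  v_{1} + v_{2} + v_{3} + v_{5} + v_{6} = v_{0}  →  sig = [5:1]
  P={2,3,7,8,9}:  v_{2} + v_{3} + v_{7} + v_{8} + v_{9} = v_{10}  →  sig = [5:1]
  P={3,4,7,8,9}:  v_{3} + v_{4} + v_{7} + v_{8} + v_{9} = 2·v_{10}  →  sig = [5:2]

Hence PRS(X_Σ) =
{ [2:1] ×2,  [2:1,1] ×2,  [2:1,1,1] ×3,  [2:1,1,1,2] ×2,  [2:1,1,2] ×3,  [2:1,1,2,2],  [3:],  [3:1],  [4:],  [4:1,1],  [5:1] ×2,  [5:2] }


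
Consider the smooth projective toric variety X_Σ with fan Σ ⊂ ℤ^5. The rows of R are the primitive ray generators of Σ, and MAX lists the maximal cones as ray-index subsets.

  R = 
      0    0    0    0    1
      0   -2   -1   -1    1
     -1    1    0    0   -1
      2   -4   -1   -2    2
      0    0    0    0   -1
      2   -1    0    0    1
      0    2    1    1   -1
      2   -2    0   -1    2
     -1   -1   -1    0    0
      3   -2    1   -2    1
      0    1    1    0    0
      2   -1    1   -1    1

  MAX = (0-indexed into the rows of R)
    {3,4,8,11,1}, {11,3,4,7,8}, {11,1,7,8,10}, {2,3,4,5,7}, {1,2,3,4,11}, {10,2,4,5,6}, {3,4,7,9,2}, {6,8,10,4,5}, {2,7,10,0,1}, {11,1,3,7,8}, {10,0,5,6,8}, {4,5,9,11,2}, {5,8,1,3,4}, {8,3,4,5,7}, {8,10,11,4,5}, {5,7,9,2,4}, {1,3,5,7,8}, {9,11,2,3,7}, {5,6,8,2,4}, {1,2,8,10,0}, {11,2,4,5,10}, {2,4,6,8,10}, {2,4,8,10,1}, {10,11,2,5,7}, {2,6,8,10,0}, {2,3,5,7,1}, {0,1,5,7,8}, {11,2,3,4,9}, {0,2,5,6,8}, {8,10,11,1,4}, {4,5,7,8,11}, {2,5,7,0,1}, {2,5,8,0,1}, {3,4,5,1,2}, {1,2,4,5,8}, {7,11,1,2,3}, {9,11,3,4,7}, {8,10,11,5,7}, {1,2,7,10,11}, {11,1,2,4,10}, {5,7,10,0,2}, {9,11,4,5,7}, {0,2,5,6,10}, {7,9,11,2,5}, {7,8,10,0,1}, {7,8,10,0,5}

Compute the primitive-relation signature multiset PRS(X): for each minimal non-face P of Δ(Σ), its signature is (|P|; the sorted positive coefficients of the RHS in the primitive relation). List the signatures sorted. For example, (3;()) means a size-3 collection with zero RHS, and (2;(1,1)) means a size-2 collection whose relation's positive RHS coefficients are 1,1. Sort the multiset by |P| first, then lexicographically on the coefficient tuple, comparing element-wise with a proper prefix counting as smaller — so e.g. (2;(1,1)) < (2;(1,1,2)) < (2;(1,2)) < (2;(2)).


Primitive collections (24):

  P={0,4}:  v_{0} + v_{4} = 0  ⇒ sig = (2;())
  P={1,6}:  v_{1} + v_{6} = 0  ⇒ sig = (2;())
  P={0,3}:  v_{0} + v_{3} = v_{1} + v_{7}  ⇒ sig = (2;(1,1))
  P={0,11}:  v_{0} + v_{11} = v_{7} + v_{10}  ⇒ sig = (2;(1,1))
  P={3,6}:  v_{3} + v_{6} = v_{4} + v_{7}  ⇒ sig = (2;(1,1))
  P={3,10}:  v_{3} + v_{10} = v_{1} + v_{11}  ⇒ sig = (2;(1,1))
  P={6,7}:  v_{6} + v_{7} = v_{5} + v_{10}  ⇒ sig = (2;(1,1))
  P={0,9}:  v_{0} + v_{9} = v_{2} + v_{7} + v_{11}  ⇒ sig = (2;(1,1,1))
  P={1,9}:  v_{1} + v_{9} = v_{2} + v_{3} + v_{11}  ⇒ sig = (2;(1,1,1))
  P={8,9}:  v_{8} + v_{9} = v_{1} + v_{4} + v_{11}  ⇒ sig = (2;(1,1,1))
  P={6,9}:  v_{6} + v_{9} = v_{2} + v_{4} + v_{5} + v_{10} + v_{11}  ⇒ sig = (2;(1,1,1,1,1))
  P={6,11}:  v_{6} + v_{11} = v_{4} + v_{5} + 2·v_{10}  ⇒ sig = (2;(1,1,2))
  P={9,10}:  v_{9} + v_{10} = v_{2} + 2·v_{11}  ⇒ sig = (2;(1,2))
  P={1,4,7}:  v_{1} + v_{4} + v_{7} = v_{3}  ⇒ sig = (3;(1))
  P={1,5,10}:  v_{1} + v_{5} + v_{10} = v_{7}  ⇒ sig = (3;(1))
  P={2,7,8}:  v_{2} + v_{7} + v_{8} = v_{1}  ⇒ sig = (3;(1))
  P={4,7,10}:  v_{4} + v_{7} + v_{10} = v_{11}  ⇒ sig = (3;(1))
  P={2,8,11}:  v_{2} + v_{8} + v_{11} = v_{1} + v_{4} + v_{10}  ⇒ sig = (3;(1,1,1))
  P={1,5,11}:  v_{1} + v_{5} + v_{11} = v_{4} + 2·v_{7}  ⇒ sig = (3;(1,2))
  P={2,3,8}:  v_{2} + v_{3} + v_{8} = 2·v_{1} + v_{4}  ⇒ sig = (3;(1,2))
  P={3,5,9}:  v_{3} + v_{5} + v_{9} = v_{2} + 3·v_{4} + 4·v_{7}  ⇒ sig = (3;(1,3,4))
  P={3,5,11}:  v_{3} + v_{5} + v_{11} = 2·v_{4} + 3·v_{7}  ⇒ sig = (3;(2,3))
  P={2,5,8,10}:  v_{2} + v_{5} + v_{8} + v_{10} = 0  ⇒ sig = (4;())
  P={2,4,7,11}:  v_{2} + v_{4} + v_{7} + v_{11} = v_{9}  ⇒ sig = (4;(1))

so the primitive-relation signature multiset is
[(2;()), (2;()), (2;(1,1)), (2;(1,1)), (2;(1,1)), (2;(1,1)), (2;(1,1)), (2;(1,1,1)), (2;(1,1,1)), (2;(1,1,1)), (2;(1,1,1,1,1)), (2;(1,1,2)), (2;(1,2)), (3;(1)), (3;(1)), (3;(1)), (3;(1)), (3;(1,1,1)), (3;(1,2)), (3;(1,2)), (3;(1,3,4)), (3;(2,3)), (4;()), (4;(1))]


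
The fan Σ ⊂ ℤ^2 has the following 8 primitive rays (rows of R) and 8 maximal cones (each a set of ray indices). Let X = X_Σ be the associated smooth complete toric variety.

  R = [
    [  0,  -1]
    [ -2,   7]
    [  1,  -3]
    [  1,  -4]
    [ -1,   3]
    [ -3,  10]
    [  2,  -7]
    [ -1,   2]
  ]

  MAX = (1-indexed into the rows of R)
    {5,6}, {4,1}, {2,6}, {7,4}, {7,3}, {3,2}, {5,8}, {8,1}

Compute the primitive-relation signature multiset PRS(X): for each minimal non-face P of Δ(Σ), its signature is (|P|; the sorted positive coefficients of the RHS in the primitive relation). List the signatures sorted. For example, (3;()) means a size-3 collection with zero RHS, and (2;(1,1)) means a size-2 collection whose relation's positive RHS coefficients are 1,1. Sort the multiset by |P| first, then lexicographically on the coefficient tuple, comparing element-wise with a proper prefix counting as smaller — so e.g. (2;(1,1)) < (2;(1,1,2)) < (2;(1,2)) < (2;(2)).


Σ has 20 primitive collections:

  {2,7}:  v_{2} + v_{7} = 0  ⇒ sig = (2;())
  {3,5}:  v_{3} + v_{5} = 0  ⇒ sig = (2;())
  {1,3}:  v_{1} + v_{3} = v_{4}  ⇒ sig = (2;(1))
  {1,5}:  v_{1} + v_{5} = v_{8}  ⇒ sig = (2;(1))
  {2,4}:  v_{2} + v_{4} = v_{5}  ⇒ sig = (2;(1))
  {2,5}:  v_{2} + v_{5} = v_{6}  ⇒ sig = (2;(1))
  {3,4}:  v_{3} + v_{4} = v_{7}  ⇒ sig = (2;(1))
  {3,6}:  v_{3} + v_{6} = v_{2}  ⇒ sig = (2;(1))
  {3,8}:  v_{3} + v_{8} = v_{1}  ⇒ sig = (2;(1))
  {4,5}:  v_{4} + v_{5} = v_{1}  ⇒ sig = (2;(1))
  {5,7}:  v_{5} + v_{7} = v_{4}  ⇒ sig = (2;(1))
  {6,7}:  v_{6} + v_{7} = v_{5}  ⇒ sig = (2;(1))
  {7,8}:  v_{7} + v_{8} = v_{1} + v_{4}  ⇒ sig = (2;(1,1))
  {1,2}:  v_{1} + v_{2} = 2·v_{5}  ⇒ sig = (2;(2))
  {1,7}:  v_{1} + v_{7} = 2·v_{4}  ⇒ sig = (2;(2))
  {4,6}:  v_{4} + v_{6} = 2·v_{5}  ⇒ sig = (2;(2))
  {4,8}:  v_{4} + v_{8} = 2·v_{1}  ⇒ sig = (2;(2))
  {1,6}:  v_{1} + v_{6} = 3·v_{5}  ⇒ sig = (2;(3))
  {2,8}:  v_{2} + v_{8} = 3·v_{5}  ⇒ sig = (2;(3))
  {6,8}:  v_{6} + v_{8} = 4·v_{5}  ⇒ sig = (2;(4))

so the primitive-relation signature multiset is
    |P|=2: 20 collections, coeffs (), (), (1), (1), (1), (1), (1), (1), (1), (1), (1), (1), (1,1), (2), (2), (2), (2), (3), (3), (4)
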